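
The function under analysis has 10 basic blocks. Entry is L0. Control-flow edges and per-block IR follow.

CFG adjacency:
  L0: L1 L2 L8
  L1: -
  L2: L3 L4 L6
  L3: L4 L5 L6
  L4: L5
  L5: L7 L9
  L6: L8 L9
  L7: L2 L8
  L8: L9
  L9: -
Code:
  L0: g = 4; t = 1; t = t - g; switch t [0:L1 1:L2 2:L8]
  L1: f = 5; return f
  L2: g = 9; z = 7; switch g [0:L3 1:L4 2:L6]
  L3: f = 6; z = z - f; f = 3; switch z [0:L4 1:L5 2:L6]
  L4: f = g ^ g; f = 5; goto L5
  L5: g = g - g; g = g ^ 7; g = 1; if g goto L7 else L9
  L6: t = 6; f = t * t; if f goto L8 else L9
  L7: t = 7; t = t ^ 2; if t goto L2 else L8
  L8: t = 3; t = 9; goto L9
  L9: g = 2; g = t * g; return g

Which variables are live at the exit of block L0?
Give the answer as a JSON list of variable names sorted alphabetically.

Answer: ["t"]

Derivation:
def/use:
  L0: {g,t} / ∅
  L1: {f} / ∅
  L2: {g,z} / ∅
  L3: {f,z} / {z}
  L4: {f} / {g}
  L5: {g} / {g}
  L6: {f,t} / ∅
  L7: {t} / ∅
  L8: {t} / ∅
  L9: {g} / {t}

Liveness:
  L0 li=∅ lo={t}
  L1 li=∅ lo=∅
  L2 li={t} lo={g,t,z}
  L3 li={g,t,z} lo={g,t}
  L4 li={g,t} lo={g,t}
  L5 li={g,t} lo={t}
  L6 li=∅ lo={t}
  L7 li=∅ lo={t}
  L8 li=∅ lo={t}
  L9 li={t} lo=∅

live-out(L0) = ["t"]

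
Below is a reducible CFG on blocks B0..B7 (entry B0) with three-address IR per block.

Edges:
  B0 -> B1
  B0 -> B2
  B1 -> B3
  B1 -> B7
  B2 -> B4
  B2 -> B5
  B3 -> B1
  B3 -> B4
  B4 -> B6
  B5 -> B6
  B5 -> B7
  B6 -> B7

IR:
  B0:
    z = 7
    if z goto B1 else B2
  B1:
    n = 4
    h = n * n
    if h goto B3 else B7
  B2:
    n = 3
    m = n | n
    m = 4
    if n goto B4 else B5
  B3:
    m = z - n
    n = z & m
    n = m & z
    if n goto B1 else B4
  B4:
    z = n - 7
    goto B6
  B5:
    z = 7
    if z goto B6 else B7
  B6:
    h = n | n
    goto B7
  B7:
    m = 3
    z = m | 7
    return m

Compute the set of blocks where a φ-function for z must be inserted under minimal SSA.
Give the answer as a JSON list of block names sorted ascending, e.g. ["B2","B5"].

Answer: ["B6", "B7"]

Analysis:
idom tree: B1←B0 B2←B0 B3←B1 B4←B0 B5←B2 B6←B0 B7←B0
Dom at joins:
  B1: preds {B0,B3}: {B0} ∩ {B0,B1,B3} = {B0}; idom=B0
  B4: preds {B2,B3}: {B0,B2} ∩ {B0,B1,B3} = {B0}; idom=B0
  B6: preds {B4,B5}: {B0,B4} ∩ {B0,B2,B5} = {B0}; idom=B0
  B7: preds {B1,B5,B6}: {B0,B1} ∩ {B0,B2,B5} ∩ {B0,B6} = {B0}; idom=B0

DF walk-up:
  join B1 pred B0: · stop@B0
  join B1 pred B3: B3→B1 stop@B0
  join B4 pred B2: B2 stop@B0
  join B4 pred B3: B3→B1 stop@B0
  join B6 pred B4: B4 stop@B0
  join B6 pred B5: B5→B2 stop@B0
  join B7 pred B1: B1 stop@B0
  join B7 pred B5: B5→B2 stop@B0
  join B7 pred B6: B6 stop@B0
  B0 → ∅
  B1 → {B1,B4,B7}
  B2 → {B4,B6,B7}
  B3 → {B1,B4}
  B4 → {B6}
  B5 → {B6,B7}
  B6 → {B7}
  B7 → ∅

φ for z: defs {B0,B4,B5,B7}
  DF⁺ = {B6,B7}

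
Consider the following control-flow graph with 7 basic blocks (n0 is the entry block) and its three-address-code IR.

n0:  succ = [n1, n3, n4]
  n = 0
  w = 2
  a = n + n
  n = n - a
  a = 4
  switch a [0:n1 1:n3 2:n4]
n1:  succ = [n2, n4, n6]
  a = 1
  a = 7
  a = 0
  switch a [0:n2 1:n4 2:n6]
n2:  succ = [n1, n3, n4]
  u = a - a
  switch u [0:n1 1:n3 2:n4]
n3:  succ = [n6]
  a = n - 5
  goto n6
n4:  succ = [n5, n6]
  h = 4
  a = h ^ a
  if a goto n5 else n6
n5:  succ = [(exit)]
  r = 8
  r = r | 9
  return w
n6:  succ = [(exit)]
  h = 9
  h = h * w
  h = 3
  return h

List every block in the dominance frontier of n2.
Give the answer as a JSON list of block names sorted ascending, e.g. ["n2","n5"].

idom tree: n1←n0 n2←n1 n3←n0 n4←n0 n5←n4 n6←n0
Join-block Dom:
  n1: preds {n0,n2}: {n0} ∩ {n0,n1,n2} = {n0}; idom=n0
  n3: preds {n0,n2}: {n0} ∩ {n0,n1,n2} = {n0}; idom=n0
  n4: preds {n0,n1,n2}: {n0} ∩ {n0,n1} ∩ {n0,n1,n2} = {n0}; idom=n0
  n6: preds {n1,n3,n4}: {n0,n1} ∩ {n0,n3} ∩ {n0,n4} = {n0}; idom=n0

DF walk-up:
  join n1 pred n0: · stop@n0
  join n1 pred n2: n2→n1 stop@n0
  join n3 pred n0: · stop@n0
  join n3 pred n2: n2→n1 stop@n0
  join n4 pred n0: · stop@n0
  join n4 pred n1: n1 stop@n0
  join n4 pred n2: n2→n1 stop@n0
  join n6 pred n1: n1 stop@n0
  join n6 pred n3: n3 stop@n0
  join n6 pred n4: n4 stop@n0
  n0: DF=∅
  n1: DF={n1,n3,n4,n6}
  n2: DF={n1,n3,n4}
  n3: DF={n6}
  n4: DF={n6}
  n5: DF=∅
  n6: DF=∅

DF(n2) = ["n1", "n3", "n4"]

Answer: ["n1", "n3", "n4"]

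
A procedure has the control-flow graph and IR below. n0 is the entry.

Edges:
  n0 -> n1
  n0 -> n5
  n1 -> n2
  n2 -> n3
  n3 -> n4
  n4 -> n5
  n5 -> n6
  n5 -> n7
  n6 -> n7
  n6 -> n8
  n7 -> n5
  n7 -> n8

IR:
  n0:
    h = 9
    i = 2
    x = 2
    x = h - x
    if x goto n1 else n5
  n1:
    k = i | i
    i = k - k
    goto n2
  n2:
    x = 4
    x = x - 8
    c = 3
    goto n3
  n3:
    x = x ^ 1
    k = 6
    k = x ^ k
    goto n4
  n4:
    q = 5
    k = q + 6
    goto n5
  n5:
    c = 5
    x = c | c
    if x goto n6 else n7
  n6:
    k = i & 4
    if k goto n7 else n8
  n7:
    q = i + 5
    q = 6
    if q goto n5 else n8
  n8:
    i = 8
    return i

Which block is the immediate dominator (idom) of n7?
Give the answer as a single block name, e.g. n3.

idom tree: n1←n0 n2←n1 n3←n2 n4←n3 n5←n0 n6←n5 n7←n5 n8←n5
Dom at joins:
  n5: preds {n0,n4,n7}: {n0} ∩ {n0,n1,n2,n3,n4} ∩ {n0,n5,n7} = {n0}; idom=n0
  n7: preds {n5,n6}: {n0,n5} ∩ {n0,n5,n6} = {n0,n5}; idom=n5
  n8: preds {n6,n7}: {n0,n5,n6} ∩ {n0,n5,n7} = {n0,n5}; idom=n5

idom(n7) = n5

Answer: n5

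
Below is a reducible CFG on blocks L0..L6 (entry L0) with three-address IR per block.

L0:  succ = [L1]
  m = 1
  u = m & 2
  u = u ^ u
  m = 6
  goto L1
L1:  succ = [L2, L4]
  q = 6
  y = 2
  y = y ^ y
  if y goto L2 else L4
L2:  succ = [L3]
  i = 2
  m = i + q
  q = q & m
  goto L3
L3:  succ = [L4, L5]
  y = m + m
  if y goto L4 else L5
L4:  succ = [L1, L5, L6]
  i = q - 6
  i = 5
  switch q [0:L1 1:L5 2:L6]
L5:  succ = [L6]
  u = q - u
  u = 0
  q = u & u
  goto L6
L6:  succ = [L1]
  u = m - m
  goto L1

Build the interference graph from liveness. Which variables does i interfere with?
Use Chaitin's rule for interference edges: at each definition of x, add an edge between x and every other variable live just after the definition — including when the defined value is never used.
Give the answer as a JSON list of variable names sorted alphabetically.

Answer: ["m", "q", "u"]

Derivation:
Block summaries:
  L0: def={m,u} ue=∅
  L1: def={q,y} ue=∅
  L2: def={i,m,q} ue={q}
  L3: def={y} ue={m}
  L4: def={i} ue={q}
  L5: def={q,u} ue={q,u}
  L6: def={u} ue={m}

Liveness:
  L0 li=∅ lo={m,u}
  L1 li={m,u} lo={m,q,u}
  L2 li={q,u} lo={m,q,u}
  L3 li={m,q,u} lo={m,q,u}
  L4 li={m,q,u} lo={m,q,u}
  L5 li={m,q,u} lo={m}
  L6 li={m} lo={m,u}

Interference:
  i: {m,q,u}
  m: {i,q,u,y}
  q: {i,m,u,y}
  u: {i,m,q,y}
  y: {m,q,u}

N(i) = ["m", "q", "u"]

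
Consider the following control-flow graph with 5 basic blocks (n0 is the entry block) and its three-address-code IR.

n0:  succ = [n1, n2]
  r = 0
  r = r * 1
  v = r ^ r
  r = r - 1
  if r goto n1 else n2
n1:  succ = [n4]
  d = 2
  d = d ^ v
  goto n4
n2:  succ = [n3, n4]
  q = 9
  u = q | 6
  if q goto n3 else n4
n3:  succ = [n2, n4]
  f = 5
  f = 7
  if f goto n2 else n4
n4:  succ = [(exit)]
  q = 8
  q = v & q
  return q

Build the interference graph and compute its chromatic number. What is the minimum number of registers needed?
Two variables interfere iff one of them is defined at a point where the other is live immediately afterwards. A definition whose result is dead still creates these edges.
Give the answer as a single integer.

Answer: 3

Working:
def/use:
  n0: {r,v} / ∅
  n1: {d} / {v}
  n2: {q,u} / ∅
  n3: {f} / ∅
  n4: {q} / {v}

Live sets:
  n0 li=∅ lo={v}
  n1 li={v} lo={v}
  n2 li={v} lo={v}
  n3 li={v} lo={v}
  n4 li={v} lo=∅

Interference:
  d: {v}
  f: {v}
  q: {u,v}
  r: {v}
  u: {q,v}
  v: {d,f,q,r,u}

Chromatic number:
  lower bound: {q,u,v} mutually conflict ⇒ χ ≥ 3
  assign d→R1 f→R1 q→R1 r→R1 u→R2 v→R0 — no edge inside a register ⇒ χ ≤ 3
  χ = 3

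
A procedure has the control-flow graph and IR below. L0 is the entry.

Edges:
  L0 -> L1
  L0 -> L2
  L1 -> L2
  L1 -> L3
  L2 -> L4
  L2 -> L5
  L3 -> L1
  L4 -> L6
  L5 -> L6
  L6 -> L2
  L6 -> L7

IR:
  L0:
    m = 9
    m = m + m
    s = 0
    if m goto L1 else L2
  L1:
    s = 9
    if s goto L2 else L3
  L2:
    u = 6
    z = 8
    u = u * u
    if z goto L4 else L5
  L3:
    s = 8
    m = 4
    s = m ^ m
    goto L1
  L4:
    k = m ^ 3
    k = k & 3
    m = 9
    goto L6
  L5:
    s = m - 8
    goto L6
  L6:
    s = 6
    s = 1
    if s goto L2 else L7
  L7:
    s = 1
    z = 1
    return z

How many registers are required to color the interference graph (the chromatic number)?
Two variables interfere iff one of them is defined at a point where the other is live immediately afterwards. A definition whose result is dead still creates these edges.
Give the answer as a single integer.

Answer: 3

Derivation:
def/use:
  L0: def={m,s} ue=∅
  L1: def={s} ue=∅
  L2: def={u,z} ue=∅
  L3: def={m,s} ue=∅
  L4: def={k,m} ue={m}
  L5: def={s} ue={m}
  L6: def={s} ue=∅
  L7: def={s,z} ue=∅

Backward fixpoint:
  live L0: ∅→{m}
  live L1: {m}→{m}
  live L2: {m}→{m}
  live L3: ∅→{m}
  live L4: {m}→{m}
  live L5: {m}→{m}
  live L6: {m}→{m}
  live L7: ∅→∅

Interfere edges:
  k — ∅
  m — {s,u,z}
  s — {m}
  u — {m,z}
  z — {m,u}

Colouring:
  clique {m,u,z} ⇒ need ≥ 3
  3-colouring: R0={k,m}  R1={s,u}  R2={z}
  χ = 3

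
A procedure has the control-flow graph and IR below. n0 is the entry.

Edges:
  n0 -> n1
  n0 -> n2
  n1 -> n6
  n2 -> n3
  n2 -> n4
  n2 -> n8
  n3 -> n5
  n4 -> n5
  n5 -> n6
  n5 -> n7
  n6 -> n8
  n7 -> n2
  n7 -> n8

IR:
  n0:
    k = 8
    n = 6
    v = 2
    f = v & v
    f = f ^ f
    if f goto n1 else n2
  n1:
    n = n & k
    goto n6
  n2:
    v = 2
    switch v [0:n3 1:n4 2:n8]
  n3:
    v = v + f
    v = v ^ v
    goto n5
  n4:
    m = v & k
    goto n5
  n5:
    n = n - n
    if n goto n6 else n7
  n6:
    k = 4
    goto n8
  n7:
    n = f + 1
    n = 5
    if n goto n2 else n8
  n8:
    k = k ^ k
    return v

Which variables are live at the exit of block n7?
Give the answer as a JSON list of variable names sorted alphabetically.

Answer: ["f", "k", "n", "v"]

Derivation:
Block summaries:
  n0 def {f,k,n,v} use ∅
  n1 def {n} use {k,n}
  n2 def {v} use ∅
  n3 def {v} use {f,v}
  n4 def {m} use {k,v}
  n5 def {n} use {n}
  n6 def {k} use ∅
  n7 def {n} use {f}
  n8 def {k} use {k,v}

Backward fixpoint:
  live n0: ∅→{f,k,n,v}
  live n1: {k,n,v}→{v}
  live n2: {f,k,n}→{f,k,n,v}
  live n3: {f,k,n,v}→{f,k,n,v}
  live n4: {f,k,n,v}→{f,k,n,v}
  live n5: {f,k,n,v}→{f,k,v}
  live n6: {v}→{k,v}
  live n7: {f,k,v}→{f,k,n,v}
  live n8: {k,v}→∅

live-out(n7) = ["f", "k", "n", "v"]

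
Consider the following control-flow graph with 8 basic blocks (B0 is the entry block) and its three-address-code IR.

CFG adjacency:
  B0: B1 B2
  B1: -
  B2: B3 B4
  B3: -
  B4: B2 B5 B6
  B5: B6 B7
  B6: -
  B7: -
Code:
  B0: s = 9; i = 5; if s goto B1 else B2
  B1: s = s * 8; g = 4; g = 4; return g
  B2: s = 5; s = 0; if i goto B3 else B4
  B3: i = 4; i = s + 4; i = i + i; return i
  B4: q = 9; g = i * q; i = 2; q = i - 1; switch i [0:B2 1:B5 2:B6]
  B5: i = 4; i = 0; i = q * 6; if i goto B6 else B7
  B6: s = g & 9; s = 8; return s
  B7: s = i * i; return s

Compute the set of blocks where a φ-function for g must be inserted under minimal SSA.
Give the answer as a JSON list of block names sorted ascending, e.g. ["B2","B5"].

idom tree: B1←B0 B2←B0 B3←B2 B4←B2 B5←B4 B6←B4 B7←B5
Join-block Dom:
  B2: preds {B0,B4}: {B0} ∩ {B0,B2,B4} = {B0}; idom=B0
  B6: preds {B4,B5}: {B0,B2,B4} ∩ {B0,B2,B4,B5} = {B0,B2,B4}; idom=B4

DF walk-up:
  join B2 pred B0: · stop@B0
  join B2 pred B4: B4→B2 stop@B0
  join B6 pred B4: · stop@B4
  join B6 pred B5: B5 stop@B4
  DF(B0)=∅
  DF(B1)=∅
  DF(B2)={B2}
  DF(B3)=∅
  DF(B4)={B2}
  DF(B5)={B6}
  DF(B6)=∅
  DF(B7)=∅

φ for g: defs {B1,B4}
  DF⁺ = {B2}

Answer: ["B2"]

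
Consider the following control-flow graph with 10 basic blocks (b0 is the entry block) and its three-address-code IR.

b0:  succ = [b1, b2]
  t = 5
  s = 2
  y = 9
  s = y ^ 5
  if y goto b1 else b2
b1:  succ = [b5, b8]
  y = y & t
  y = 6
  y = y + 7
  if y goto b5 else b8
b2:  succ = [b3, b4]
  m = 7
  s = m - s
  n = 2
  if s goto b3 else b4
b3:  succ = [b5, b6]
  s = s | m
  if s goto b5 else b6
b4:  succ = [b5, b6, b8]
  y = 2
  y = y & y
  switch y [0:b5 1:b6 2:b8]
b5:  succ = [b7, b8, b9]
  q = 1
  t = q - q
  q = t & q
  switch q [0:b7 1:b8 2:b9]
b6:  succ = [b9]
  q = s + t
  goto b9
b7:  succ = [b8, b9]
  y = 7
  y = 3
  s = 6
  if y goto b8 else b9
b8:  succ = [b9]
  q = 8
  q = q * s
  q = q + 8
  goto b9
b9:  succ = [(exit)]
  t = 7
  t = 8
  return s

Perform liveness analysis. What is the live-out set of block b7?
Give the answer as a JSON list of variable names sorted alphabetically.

Answer: ["s"]

Derivation:
def/use:
  b0 def {s,t,y} use ∅
  b1 def {y} use {t,y}
  b2 def {m,n,s} use {s}
  b3 def {s} use {m,s}
  b4 def {y} use ∅
  b5 def {q,t} use ∅
  b6 def {q} use {s,t}
  b7 def {s,y} use ∅
  b8 def {q} use {s}
  b9 def {t} use {s}

Liveness:
  live b0: ∅→{s,t,y}
  live b1: {s,t,y}→{s}
  live b2: {s,t}→{m,s,t}
  live b3: {m,s,t}→{s,t}
  live b4: {s,t}→{s,t}
  live b5: {s}→{s}
  live b6: {s,t}→{s}
  live b7: ∅→{s}
  live b8: {s}→{s}
  live b9: {s}→∅

live-out(b7) = ["s"]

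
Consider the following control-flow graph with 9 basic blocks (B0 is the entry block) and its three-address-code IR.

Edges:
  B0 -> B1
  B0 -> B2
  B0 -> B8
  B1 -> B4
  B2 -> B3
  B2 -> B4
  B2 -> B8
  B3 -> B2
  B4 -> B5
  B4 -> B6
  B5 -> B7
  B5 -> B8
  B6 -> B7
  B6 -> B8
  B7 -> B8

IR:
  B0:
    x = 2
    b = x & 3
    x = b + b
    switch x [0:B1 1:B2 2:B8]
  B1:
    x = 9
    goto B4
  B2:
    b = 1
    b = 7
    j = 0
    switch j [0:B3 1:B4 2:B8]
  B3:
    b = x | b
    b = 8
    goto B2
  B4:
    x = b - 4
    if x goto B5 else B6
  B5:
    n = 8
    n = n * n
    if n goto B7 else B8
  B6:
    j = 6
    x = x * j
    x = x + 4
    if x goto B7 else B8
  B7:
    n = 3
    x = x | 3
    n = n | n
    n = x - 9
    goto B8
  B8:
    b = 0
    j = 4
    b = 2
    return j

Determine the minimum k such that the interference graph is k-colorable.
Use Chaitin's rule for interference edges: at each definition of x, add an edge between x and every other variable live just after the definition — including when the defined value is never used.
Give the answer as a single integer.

def/use:
  B0 def {b,x} use ∅
  B1 def {x} use ∅
  B2 def {b,j} use ∅
  B3 def {b} use {b,x}
  B4 def {x} use {b}
  B5 def {n} use ∅
  B6 def {j,x} use {x}
  B7 def {n,x} use {x}
  B8 def {b,j} use ∅

Liveness:
  B0 li=∅ lo={b,x}
  B1 li={b} lo={b}
  B2 li={x} lo={b,x}
  B3 li={b,x} lo={x}
  B4 li={b} lo={x}
  B5 li={x} lo={x}
  B6 li={x} lo={x}
  B7 li={x} lo=∅
  B8 li=∅ lo=∅

Interfere edges:
  b: {j,x}
  j: {b,x}
  n: {x}
  x: {b,j,n}

Registers:
  {b,j,x} pairwise interfere (3-clique) ⇒ χ ≥ 3
  3-colouring: R0={x}  R1={b,n}  R2={j}
  χ = 3

Answer: 3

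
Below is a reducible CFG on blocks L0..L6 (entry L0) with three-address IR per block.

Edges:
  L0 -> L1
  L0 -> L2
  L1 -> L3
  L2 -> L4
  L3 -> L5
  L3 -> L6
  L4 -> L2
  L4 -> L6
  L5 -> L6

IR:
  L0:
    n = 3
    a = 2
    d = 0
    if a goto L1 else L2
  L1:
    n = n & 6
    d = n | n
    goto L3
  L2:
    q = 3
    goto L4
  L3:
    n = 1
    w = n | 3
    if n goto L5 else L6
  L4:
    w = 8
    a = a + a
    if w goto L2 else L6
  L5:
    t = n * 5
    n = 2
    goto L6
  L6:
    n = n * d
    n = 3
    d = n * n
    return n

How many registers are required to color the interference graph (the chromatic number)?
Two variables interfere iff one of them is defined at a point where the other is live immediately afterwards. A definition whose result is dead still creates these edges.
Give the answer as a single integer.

Block summaries:
  L0: def={a,d,n} ue=∅
  L1: def={d,n} ue={n}
  L2: def={q} ue=∅
  L3: def={n,w} ue=∅
  L4: def={a,w} ue={a}
  L5: def={n,t} ue={n}
  L6: def={d,n} ue={d,n}

Live sets:
  live L0: ∅→{a,d,n}
  live L1: {n}→{d}
  live L2: {a,d,n}→{a,d,n}
  live L3: {d}→{d,n}
  live L4: {a,d,n}→{a,d,n}
  live L5: {d,n}→{d,n}
  live L6: {d,n}→∅

Interfere edges:
  a — {d,n,q,w}
  d — {a,n,q,t,w}
  n — {a,d,q,w}
  q — {a,d,n}
  t — {d}
  w — {a,d,n}

Chromatic number:
  {a,d,n,q} pairwise interfere (4-clique) ⇒ χ ≥ 4
  assign a→r1 d→r0 n→r2 q→r3 t→r1 w→r3 — no edge inside a register ⇒ χ ≤ 4
  χ = 4

Answer: 4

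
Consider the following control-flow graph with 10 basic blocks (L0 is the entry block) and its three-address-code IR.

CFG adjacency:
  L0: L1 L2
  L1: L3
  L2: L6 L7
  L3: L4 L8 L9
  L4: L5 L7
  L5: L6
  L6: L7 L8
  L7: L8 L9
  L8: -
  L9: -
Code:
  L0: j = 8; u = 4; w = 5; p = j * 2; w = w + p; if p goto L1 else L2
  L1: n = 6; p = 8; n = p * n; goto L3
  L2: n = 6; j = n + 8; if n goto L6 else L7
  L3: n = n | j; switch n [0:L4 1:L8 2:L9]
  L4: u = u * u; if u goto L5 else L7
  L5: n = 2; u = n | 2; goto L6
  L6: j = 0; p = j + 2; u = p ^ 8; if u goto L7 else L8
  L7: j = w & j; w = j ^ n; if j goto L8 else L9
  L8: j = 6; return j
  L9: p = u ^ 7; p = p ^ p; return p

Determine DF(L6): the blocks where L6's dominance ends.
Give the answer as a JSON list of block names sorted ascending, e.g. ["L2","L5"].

idom tree: L1←L0 L2←L0 L3←L1 L4←L3 L5←L4 L6←L0 L7←L0 L8←L0 L9←L0
Dom at joins:
  L6: preds {L2,L5}: {L0,L2} ∩ {L0,L1,L3,L4,L5} = {L0}; idom=L0
  L7: preds {L2,L4,L6}: {L0,L2} ∩ {L0,L1,L3,L4} ∩ {L0,L6} = {L0}; idom=L0
  L8: preds {L3,L6,L7}: {L0,L1,L3} ∩ {L0,L6} ∩ {L0,L7} = {L0}; idom=L0
  L9: preds {L3,L7}: {L0,L1,L3} ∩ {L0,L7} = {L0}; idom=L0

Frontier:
  L6←L2: walk L2 to L0
  L6←L5: walk L5→L4→L3→L1 to L0
  L7←L2: walk L2 to L0
  L7←L4: walk L4→L3→L1 to L0
  L7←L6: walk L6 to L0
  L8←L3: walk L3→L1 to L0
  L8←L6: walk L6 to L0
  L8←L7: walk L7 to L0
  L9←L3: walk L3→L1 to L0
  L9←L7: walk L7 to L0
  L0 → ∅
  L1 → {L6,L7,L8,L9}
  L2 → {L6,L7}
  L3 → {L6,L7,L8,L9}
  L4 → {L6,L7}
  L5 → {L6}
  L6 → {L7,L8}
  L7 → {L8,L9}
  L8 → ∅
  L9 → ∅

DF(L6) = ["L7", "L8"]

Answer: ["L7", "L8"]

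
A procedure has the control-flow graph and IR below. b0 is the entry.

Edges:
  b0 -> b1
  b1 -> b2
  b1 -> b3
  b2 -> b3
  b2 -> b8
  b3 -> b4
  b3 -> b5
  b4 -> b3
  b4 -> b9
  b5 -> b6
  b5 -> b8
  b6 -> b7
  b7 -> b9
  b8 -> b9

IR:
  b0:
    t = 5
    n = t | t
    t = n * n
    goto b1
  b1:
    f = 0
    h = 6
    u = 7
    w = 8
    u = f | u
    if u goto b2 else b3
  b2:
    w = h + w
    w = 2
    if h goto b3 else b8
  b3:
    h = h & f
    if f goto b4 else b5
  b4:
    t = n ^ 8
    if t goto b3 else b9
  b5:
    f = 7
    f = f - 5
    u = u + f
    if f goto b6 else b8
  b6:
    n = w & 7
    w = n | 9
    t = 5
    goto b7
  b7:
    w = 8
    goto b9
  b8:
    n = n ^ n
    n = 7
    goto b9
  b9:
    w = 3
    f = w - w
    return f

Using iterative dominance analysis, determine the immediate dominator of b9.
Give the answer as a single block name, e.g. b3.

idom tree: b1←b0 b2←b1 b3←b1 b4←b3 b5←b3 b6←b5 b7←b6 b8←b1 b9←b1
Join-block Dom:
  b3: preds {b1,b2,b4}: {b0,b1} ∩ {b0,b1,b2} ∩ {b0,b1,b3,b4} = {b0,b1}; idom=b1
  b8: preds {b2,b5}: {b0,b1,b2} ∩ {b0,b1,b3,b5} = {b0,b1}; idom=b1
  b9: preds {b4,b7,b8}: {b0,b1,b3,b4} ∩ {b0,b1,b3,b5,b6,b7} ∩ {b0,b1,b8} = {b0,b1}; idom=b1

idom(b9) = b1

Answer: b1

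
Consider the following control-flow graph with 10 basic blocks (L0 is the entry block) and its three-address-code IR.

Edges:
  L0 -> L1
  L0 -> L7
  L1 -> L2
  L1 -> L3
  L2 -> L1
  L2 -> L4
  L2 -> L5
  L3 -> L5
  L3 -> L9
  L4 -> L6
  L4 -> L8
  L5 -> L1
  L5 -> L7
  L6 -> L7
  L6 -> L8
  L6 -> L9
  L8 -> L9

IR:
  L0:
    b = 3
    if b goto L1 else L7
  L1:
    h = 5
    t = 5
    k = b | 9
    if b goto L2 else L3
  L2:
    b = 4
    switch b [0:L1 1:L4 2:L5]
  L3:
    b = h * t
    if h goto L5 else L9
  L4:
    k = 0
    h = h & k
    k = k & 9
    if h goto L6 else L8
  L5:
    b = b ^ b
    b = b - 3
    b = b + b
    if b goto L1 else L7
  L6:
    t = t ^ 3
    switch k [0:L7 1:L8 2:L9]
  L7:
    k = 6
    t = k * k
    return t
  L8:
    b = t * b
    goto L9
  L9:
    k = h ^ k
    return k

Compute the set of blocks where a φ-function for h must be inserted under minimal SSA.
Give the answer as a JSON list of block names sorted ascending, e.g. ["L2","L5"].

Answer: ["L1", "L7", "L9"]

Derivation:
idom tree: L1←L0 L2←L1 L3←L1 L4←L2 L5←L1 L6←L4 L7←L0 L8←L4 L9←L1
Dom∩ at merges:
  L1: preds {L0,L2,L5}: {L0} ∩ {L0,L1,L2} ∩ {L0,L1,L5} = {L0}; idom=L0
  L5: preds {L2,L3}: {L0,L1,L2} ∩ {L0,L1,L3} = {L0,L1}; idom=L1
  L7: preds {L0,L5,L6}: {L0} ∩ {L0,L1,L5} ∩ {L0,L1,L2,L4,L6} = {L0}; idom=L0
  L8: preds {L4,L6}: {L0,L1,L2,L4} ∩ {L0,L1,L2,L4,L6} = {L0,L1,L2,L4}; idom=L4
  L9: preds {L3,L6,L8}: {L0,L1,L3} ∩ {L0,L1,L2,L4,L6} ∩ {L0,L1,L2,L4,L8} = {L0,L1}; idom=L1

Frontier:
  join L1 pred L0: · stop@L0
  join L1 pred L2: L2→L1 stop@L0
  join L1 pred L5: L5→L1 stop@L0
  join L5 pred L2: L2 stop@L1
  join L5 pred L3: L3 stop@L1
  join L7 pred L0: · stop@L0
  join L7 pred L5: L5→L1 stop@L0
  join L7 pred L6: L6→L4→L2→L1 stop@L0
  join L8 pred L4: · stop@L4
  join L8 pred L6: L6 stop@L4
  join L9 pred L3: L3 stop@L1
  join L9 pred L6: L6→L4→L2 stop@L1
  join L9 pred L8: L8→L4→L2 stop@L1
  L0: DF=∅
  L1: DF={L1,L7}
  L2: DF={L1,L5,L7,L9}
  L3: DF={L5,L9}
  L4: DF={L7,L9}
  L5: DF={L1,L7}
  L6: DF={L7,L8,L9}
  L7: DF=∅
  L8: DF={L9}
  L9: DF=∅

φ for h: defs {L1,L4}
  DF⁺ = {L1,L7,L9}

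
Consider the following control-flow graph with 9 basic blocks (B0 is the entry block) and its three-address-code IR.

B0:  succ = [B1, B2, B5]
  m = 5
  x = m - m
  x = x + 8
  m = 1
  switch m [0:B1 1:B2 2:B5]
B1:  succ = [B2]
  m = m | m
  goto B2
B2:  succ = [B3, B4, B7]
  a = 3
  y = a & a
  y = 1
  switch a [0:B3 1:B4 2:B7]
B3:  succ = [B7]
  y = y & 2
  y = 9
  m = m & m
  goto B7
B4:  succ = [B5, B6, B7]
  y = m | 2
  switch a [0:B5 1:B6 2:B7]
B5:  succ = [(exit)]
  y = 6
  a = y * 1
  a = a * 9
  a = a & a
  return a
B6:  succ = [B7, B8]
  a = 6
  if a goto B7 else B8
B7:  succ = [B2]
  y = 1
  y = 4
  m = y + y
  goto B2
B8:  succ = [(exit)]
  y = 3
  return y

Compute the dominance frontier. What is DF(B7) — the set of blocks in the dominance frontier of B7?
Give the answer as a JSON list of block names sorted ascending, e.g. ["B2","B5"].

Answer: ["B2"]

Analysis:
idom tree: B1←B0 B2←B0 B3←B2 B4←B2 B5←B0 B6←B4 B7←B2 B8←B6
Join-block Dom:
  B2: preds {B0,B1,B7}: {B0} ∩ {B0,B1} ∩ {B0,B2,B7} = {B0}; idom=B0
  B5: preds {B0,B4}: {B0} ∩ {B0,B2,B4} = {B0}; idom=B0
  B7: preds {B2,B3,B4,B6}: {B0,B2} ∩ {B0,B2,B3} ∩ {B0,B2,B4} ∩ {B0,B2,B4,B6} = {B0,B2}; idom=B2

DF walk-up:
  join B2 pred B0: · stop@B0
  join B2 pred B1: B1 stop@B0
  join B2 pred B7: B7→B2 stop@B0
  join B5 pred B0: · stop@B0
  join B5 pred B4: B4→B2 stop@B0
  join B7 pred B2: · stop@B2
  join B7 pred B3: B3 stop@B2
  join B7 pred B4: B4 stop@B2
  join B7 pred B6: B6→B4 stop@B2
  B0 → ∅
  B1 → {B2}
  B2 → {B2,B5}
  B3 → {B7}
  B4 → {B5,B7}
  B5 → ∅
  B6 → {B7}
  B7 → {B2}
  B8 → ∅

DF(B7) = ["B2"]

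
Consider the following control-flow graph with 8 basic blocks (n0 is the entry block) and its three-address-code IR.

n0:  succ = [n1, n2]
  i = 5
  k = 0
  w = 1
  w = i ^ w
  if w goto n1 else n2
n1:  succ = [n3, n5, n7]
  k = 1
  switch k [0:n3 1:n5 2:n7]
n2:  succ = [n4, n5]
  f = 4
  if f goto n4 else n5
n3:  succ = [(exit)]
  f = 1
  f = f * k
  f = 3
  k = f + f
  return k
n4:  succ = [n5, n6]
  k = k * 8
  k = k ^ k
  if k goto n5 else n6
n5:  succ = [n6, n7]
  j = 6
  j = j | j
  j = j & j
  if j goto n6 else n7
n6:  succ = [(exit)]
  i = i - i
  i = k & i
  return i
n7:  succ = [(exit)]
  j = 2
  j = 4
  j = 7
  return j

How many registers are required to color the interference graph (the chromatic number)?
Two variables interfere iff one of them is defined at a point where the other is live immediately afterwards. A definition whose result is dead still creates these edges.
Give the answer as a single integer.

Per-block:
  n0: {i,k,w} / ∅
  n1: {k} / ∅
  n2: {f} / ∅
  n3: {f,k} / {k}
  n4: {k} / {k}
  n5: {j} / ∅
  n6: {i} / {i,k}
  n7: {j} / ∅

Backward fixpoint:
  live n0: ∅→{i,k}
  live n1: {i}→{i,k}
  live n2: {i,k}→{i,k}
  live n3: {k}→∅
  live n4: {i,k}→{i,k}
  live n5: {i,k}→{i,k}
  live n6: {i,k}→∅
  live n7: ∅→∅

Interfere edges:
  f — {i,k}
  i — {f,j,k,w}
  j — {i,k}
  k — {f,i,j,w}
  w — {i,k}

Colouring:
  {f,i,k} pairwise interfere (3-clique) ⇒ χ ≥ 3
  assign f→R2 i→R0 j→R2 k→R1 w→R2 — no edge inside a register ⇒ χ ≤ 3
  χ = 3

Answer: 3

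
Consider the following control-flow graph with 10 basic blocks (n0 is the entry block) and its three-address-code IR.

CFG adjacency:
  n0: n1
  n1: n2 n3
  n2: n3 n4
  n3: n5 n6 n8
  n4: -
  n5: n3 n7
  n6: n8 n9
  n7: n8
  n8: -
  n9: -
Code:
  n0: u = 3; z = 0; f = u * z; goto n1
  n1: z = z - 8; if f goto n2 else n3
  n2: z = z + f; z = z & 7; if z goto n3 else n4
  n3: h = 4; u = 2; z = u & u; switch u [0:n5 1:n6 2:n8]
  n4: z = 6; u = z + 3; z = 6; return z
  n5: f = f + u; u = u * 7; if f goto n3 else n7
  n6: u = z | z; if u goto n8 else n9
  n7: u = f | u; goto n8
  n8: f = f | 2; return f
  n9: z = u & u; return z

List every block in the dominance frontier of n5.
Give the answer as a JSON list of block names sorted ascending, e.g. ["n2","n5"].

Answer: ["n3", "n8"]

Working:
idom tree: n1←n0 n2←n1 n3←n1 n4←n2 n5←n3 n6←n3 n7←n5 n8←n3 n9←n6
Join-block Dom:
  n3: preds {n1,n2,n5}: {n0,n1} ∩ {n0,n1,n2} ∩ {n0,n1,n3,n5} = {n0,n1}; idom=n1
  n8: preds {n3,n6,n7}: {n0,n1,n3} ∩ {n0,n1,n3,n6} ∩ {n0,n1,n3,n5,n7} = {n0,n1,n3}; idom=n3

DF walk-up:
  n3←n1: walk · to n1
  n3←n2: walk n2 to n1
  n3←n5: walk n5→n3 to n1
  n8←n3: walk · to n3
  n8←n6: walk n6 to n3
  n8←n7: walk n7→n5 to n3
  n0: DF=∅
  n1: DF=∅
  n2: DF={n3}
  n3: DF={n3}
  n4: DF=∅
  n5: DF={n3,n8}
  n6: DF={n8}
  n7: DF={n8}
  n8: DF=∅
  n9: DF=∅

DF(n5) = ["n3", "n8"]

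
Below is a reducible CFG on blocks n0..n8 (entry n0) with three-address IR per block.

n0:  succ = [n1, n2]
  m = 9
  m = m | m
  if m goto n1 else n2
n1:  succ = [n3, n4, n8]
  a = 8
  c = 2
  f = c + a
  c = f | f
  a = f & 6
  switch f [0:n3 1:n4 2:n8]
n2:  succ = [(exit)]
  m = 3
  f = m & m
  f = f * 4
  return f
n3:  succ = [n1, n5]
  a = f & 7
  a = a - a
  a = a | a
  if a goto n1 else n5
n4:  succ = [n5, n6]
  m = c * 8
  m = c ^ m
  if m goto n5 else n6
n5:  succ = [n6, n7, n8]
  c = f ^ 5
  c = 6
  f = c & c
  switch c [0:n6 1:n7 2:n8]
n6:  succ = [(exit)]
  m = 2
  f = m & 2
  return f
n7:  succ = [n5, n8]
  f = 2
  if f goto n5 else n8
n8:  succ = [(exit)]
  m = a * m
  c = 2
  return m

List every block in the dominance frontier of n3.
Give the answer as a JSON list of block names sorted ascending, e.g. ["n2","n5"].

Answer: ["n1", "n5"]

Analysis:
idom tree: n1←n0 n2←n0 n3←n1 n4←n1 n5←n1 n6←n1 n7←n5 n8←n1
Dom∩ at merges:
  n1: preds {n0,n3}: {n0} ∩ {n0,n1,n3} = {n0}; idom=n0
  n5: preds {n3,n4,n7}: {n0,n1,n3} ∩ {n0,n1,n4} ∩ {n0,n1,n5,n7} = {n0,n1}; idom=n1
  n6: preds {n4,n5}: {n0,n1,n4} ∩ {n0,n1,n5} = {n0,n1}; idom=n1
  n8: preds {n1,n5,n7}: {n0,n1} ∩ {n0,n1,n5} ∩ {n0,n1,n5,n7} = {n0,n1}; idom=n1

DF derivation:
  n1←n0: walk · to n0
  n1←n3: walk n3→n1 to n0
  n5←n3: walk n3 to n1
  n5←n4: walk n4 to n1
  n5←n7: walk n7→n5 to n1
  n6←n4: walk n4 to n1
  n6←n5: walk n5 to n1
  n8←n1: walk · to n1
  n8←n5: walk n5 to n1
  n8←n7: walk n7→n5 to n1
  n0 → ∅
  n1 → {n1}
  n2 → ∅
  n3 → {n1,n5}
  n4 → {n5,n6}
  n5 → {n5,n6,n8}
  n6 → ∅
  n7 → {n5,n8}
  n8 → ∅

DF(n3) = ["n1", "n5"]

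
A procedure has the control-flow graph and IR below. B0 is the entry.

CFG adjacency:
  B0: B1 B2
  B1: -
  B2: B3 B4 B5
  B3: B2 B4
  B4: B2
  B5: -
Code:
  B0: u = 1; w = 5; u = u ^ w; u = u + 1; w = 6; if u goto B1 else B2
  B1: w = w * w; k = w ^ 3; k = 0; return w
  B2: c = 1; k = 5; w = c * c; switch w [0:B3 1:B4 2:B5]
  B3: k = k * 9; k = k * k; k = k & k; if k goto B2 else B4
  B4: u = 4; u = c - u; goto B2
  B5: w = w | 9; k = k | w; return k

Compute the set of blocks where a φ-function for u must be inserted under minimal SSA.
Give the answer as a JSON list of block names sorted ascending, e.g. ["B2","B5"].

Answer: ["B2"]

Derivation:
idom tree: B1←B0 B2←B0 B3←B2 B4←B2 B5←B2
Dom∩ at merges:
  B2: preds {B0,B3,B4}: {B0} ∩ {B0,B2,B3} ∩ {B0,B2,B4} = {B0}; idom=B0
  B4: preds {B2,B3}: {B0,B2} ∩ {B0,B2,B3} = {B0,B2}; idom=B2

DF walk-up:
  B2←B0: walk · to B0
  B2←B3: walk B3→B2 to B0
  B2←B4: walk B4→B2 to B0
  B4←B2: walk · to B2
  B4←B3: walk B3 to B2
  B0 → ∅
  B1 → ∅
  B2 → {B2}
  B3 → {B2,B4}
  B4 → {B2}
  B5 → ∅

φ for u: defs {B0,B4}
  DF⁺ = {B2}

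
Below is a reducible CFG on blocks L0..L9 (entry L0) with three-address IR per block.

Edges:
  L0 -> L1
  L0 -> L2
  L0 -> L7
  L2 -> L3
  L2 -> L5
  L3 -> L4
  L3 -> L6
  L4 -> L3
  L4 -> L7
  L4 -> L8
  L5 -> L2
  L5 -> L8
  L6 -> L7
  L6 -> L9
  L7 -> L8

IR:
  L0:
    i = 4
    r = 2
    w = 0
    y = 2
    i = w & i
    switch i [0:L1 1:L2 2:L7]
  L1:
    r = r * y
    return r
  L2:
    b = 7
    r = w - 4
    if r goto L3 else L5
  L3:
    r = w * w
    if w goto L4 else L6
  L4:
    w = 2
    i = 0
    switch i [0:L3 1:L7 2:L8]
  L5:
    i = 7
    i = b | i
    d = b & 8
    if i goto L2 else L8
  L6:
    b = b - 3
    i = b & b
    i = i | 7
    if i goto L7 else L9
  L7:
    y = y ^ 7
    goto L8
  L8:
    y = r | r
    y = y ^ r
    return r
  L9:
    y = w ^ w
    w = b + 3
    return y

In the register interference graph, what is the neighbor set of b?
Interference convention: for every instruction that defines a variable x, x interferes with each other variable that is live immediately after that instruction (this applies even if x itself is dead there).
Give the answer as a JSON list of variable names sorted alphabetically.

Answer: ["i", "r", "w", "y"]

Working:
def/use:
  L0 def {i,r,w,y} use ∅
  L1 def {r} use {r,y}
  L2 def {b,r} use {w}
  L3 def {r} use {w}
  L4 def {i,w} use ∅
  L5 def {d,i} use {b}
  L6 def {b,i} use {b}
  L7 def {y} use {y}
  L8 def {y} use {r}
  L9 def {w,y} use {b,w}

Live sets:
  L0 li=∅ lo={r,w,y}
  L1 li={r,y} lo=∅
  L2 li={w,y} lo={b,r,w,y}
  L3 li={b,w,y} lo={b,r,w,y}
  L4 li={b,r,y} lo={b,r,w,y}
  L5 li={b,r,w,y} lo={r,w,y}
  L6 li={b,r,w,y} lo={b,r,w,y}
  L7 li={r,y} lo={r}
  L8 li={r} lo=∅
  L9 li={b,w} lo=∅

Interference:
  b↔{i,r,w,y}
  d↔{i,r,w,y}
  i↔{b,d,r,w,y}
  r↔{b,d,i,w,y}
  w↔{b,d,i,r,y}
  y↔{b,d,i,r,w}

N(b) = ["i", "r", "w", "y"]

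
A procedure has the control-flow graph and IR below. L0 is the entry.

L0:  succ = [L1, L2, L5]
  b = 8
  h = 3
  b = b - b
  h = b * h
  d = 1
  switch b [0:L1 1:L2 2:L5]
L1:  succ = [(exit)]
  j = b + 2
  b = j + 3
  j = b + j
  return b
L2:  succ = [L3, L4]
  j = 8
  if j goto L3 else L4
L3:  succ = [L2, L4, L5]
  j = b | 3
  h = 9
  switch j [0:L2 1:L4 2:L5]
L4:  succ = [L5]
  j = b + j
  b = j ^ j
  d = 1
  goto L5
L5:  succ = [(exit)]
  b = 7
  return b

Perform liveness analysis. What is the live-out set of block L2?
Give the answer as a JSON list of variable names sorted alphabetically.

Per-block:
  L0: {b,d,h} / ∅
  L1: {b,j} / {b}
  L2: {j} / ∅
  L3: {h,j} / {b}
  L4: {b,d,j} / {b,j}
  L5: {b} / ∅

Liveness:
  L0 li=∅ lo={b}
  L1 li={b} lo=∅
  L2 li={b} lo={b,j}
  L3 li={b} lo={b,j}
  L4 li={b,j} lo=∅
  L5 li=∅ lo=∅

live-out(L2) = ["b", "j"]

Answer: ["b", "j"]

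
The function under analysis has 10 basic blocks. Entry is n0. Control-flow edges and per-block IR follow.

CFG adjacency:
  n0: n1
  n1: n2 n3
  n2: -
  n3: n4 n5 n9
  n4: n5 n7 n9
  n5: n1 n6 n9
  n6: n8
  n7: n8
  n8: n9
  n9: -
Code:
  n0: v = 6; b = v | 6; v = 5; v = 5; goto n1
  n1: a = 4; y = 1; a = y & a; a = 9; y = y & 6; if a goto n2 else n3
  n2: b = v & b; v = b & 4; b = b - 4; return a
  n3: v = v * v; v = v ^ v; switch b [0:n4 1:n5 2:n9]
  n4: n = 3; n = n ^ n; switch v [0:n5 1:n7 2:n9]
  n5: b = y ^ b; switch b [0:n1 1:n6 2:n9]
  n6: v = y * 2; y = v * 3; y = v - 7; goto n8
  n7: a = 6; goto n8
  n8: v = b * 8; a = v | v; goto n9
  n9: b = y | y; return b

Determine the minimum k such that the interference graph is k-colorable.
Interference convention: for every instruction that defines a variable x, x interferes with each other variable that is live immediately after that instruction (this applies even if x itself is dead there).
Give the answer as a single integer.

Block summaries:
  n0: {b,v} / ∅
  n1: {a,y} / ∅
  n2: {b,v} / {a,b,v}
  n3: {v} / {b,v}
  n4: {n} / {v}
  n5: {b} / {b,y}
  n6: {v,y} / {y}
  n7: {a} / ∅
  n8: {a,v} / {b}
  n9: {b} / {y}

Liveness:
  live n0: ∅→{b,v}
  live n1: {b,v}→{a,b,v,y}
  live n2: {a,b,v}→∅
  live n3: {b,v,y}→{b,v,y}
  live n4: {b,v,y}→{b,v,y}
  live n5: {b,v,y}→{b,v,y}
  live n6: {b,y}→{b,y}
  live n7: {b,y}→{b,y}
  live n8: {b,y}→{y}
  live n9: {y}→∅

Interfere edges:
  a — {b,v,y}
  b — {a,n,v,y}
  n — {b,v,y}
  v — {a,b,n,y}
  y — {a,b,n,v}

Chromatic number:
  lower bound: {a,b,v,y} mutually conflict ⇒ χ ≥ 4
  4-colouring: c0={b}  c1={v}  c2={y}  c3={a,n}
  χ = 4

Answer: 4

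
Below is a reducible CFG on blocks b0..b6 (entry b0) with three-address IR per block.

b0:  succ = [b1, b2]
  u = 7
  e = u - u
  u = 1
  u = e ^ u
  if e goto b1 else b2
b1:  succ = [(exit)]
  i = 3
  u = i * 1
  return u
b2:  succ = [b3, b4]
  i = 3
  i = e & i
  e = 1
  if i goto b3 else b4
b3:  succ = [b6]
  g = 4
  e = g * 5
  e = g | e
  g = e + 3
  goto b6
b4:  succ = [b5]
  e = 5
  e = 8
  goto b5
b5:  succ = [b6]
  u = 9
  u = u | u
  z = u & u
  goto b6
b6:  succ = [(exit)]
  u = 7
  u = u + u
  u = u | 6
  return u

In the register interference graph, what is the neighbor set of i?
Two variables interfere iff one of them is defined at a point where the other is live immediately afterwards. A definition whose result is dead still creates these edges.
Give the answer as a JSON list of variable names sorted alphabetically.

Answer: ["e"]

Analysis:
def/use:
  b0: {e,u} / ∅
  b1: {i,u} / ∅
  b2: {e,i} / {e}
  b3: {e,g} / ∅
  b4: {e} / ∅
  b5: {u,z} / ∅
  b6: {u} / ∅

Backward fixpoint:
  b0: in=∅ out={e}
  b1: in=∅ out=∅
  b2: in={e} out=∅
  b3: in=∅ out=∅
  b4: in=∅ out=∅
  b5: in=∅ out=∅
  b6: in=∅ out=∅

Conflict graph:
  e: {g,i,u}
  g: {e}
  i: {e}
  u: {e}
  z: ∅

N(i) = ["e"]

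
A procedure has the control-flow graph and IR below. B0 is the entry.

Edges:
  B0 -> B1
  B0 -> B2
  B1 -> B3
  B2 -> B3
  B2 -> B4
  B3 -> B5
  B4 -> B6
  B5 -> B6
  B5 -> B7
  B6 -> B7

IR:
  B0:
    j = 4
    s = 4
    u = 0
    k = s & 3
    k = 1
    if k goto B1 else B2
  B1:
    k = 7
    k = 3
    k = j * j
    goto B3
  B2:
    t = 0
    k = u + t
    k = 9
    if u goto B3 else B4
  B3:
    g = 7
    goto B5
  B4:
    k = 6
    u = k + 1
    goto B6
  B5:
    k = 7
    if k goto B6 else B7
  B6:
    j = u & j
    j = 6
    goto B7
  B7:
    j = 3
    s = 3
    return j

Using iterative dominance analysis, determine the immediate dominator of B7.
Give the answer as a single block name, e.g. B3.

Answer: B0

Analysis:
idom tree: B1←B0 B2←B0 B3←B0 B4←B2 B5←B3 B6←B0 B7←B0
Join-block Dom:
  B3: preds {B1,B2}: {B0,B1} ∩ {B0,B2} = {B0}; idom=B0
  B6: preds {B4,B5}: {B0,B2,B4} ∩ {B0,B3,B5} = {B0}; idom=B0
  B7: preds {B5,B6}: {B0,B3,B5} ∩ {B0,B6} = {B0}; idom=B0

idom(B7) = B0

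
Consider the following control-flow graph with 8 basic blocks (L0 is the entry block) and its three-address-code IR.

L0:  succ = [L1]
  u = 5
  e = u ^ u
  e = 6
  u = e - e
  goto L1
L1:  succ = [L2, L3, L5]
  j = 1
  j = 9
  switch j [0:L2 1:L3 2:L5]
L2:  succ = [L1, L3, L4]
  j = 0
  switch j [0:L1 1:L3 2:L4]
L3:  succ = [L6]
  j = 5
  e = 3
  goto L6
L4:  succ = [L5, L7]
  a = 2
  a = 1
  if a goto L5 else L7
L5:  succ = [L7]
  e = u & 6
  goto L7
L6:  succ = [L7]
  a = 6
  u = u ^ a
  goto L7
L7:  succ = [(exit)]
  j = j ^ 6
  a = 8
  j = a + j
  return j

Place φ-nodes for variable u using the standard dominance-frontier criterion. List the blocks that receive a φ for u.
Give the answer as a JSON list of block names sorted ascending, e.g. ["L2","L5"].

idom tree: L1←L0 L2←L1 L3←L1 L4←L2 L5←L1 L6←L3 L7←L1
Join-block Dom:
  L1: preds {L0,L2}: {L0} ∩ {L0,L1,L2} = {L0}; idom=L0
  L3: preds {L1,L2}: {L0,L1} ∩ {L0,L1,L2} = {L0,L1}; idom=L1
  L5: preds {L1,L4}: {L0,L1} ∩ {L0,L1,L2,L4} = {L0,L1}; idom=L1
  L7: preds {L4,L5,L6}: {L0,L1,L2,L4} ∩ {L0,L1,L5} ∩ {L0,L1,L3,L6} = {L0,L1}; idom=L1

DF derivation:
  join L1 pred L0: · stop@L0
  join L1 pred L2: L2→L1 stop@L0
  join L3 pred L1: · stop@L1
  join L3 pred L2: L2 stop@L1
  join L5 pred L1: · stop@L1
  join L5 pred L4: L4→L2 stop@L1
  join L7 pred L4: L4→L2 stop@L1
  join L7 pred L5: L5 stop@L1
  join L7 pred L6: L6→L3 stop@L1
  L0: DF=∅
  L1: DF={L1}
  L2: DF={L1,L3,L5,L7}
  L3: DF={L7}
  L4: DF={L5,L7}
  L5: DF={L7}
  L6: DF={L7}
  L7: DF=∅

φ for u: defs {L0,L6}
  DF⁺ = {L7}

Answer: ["L7"]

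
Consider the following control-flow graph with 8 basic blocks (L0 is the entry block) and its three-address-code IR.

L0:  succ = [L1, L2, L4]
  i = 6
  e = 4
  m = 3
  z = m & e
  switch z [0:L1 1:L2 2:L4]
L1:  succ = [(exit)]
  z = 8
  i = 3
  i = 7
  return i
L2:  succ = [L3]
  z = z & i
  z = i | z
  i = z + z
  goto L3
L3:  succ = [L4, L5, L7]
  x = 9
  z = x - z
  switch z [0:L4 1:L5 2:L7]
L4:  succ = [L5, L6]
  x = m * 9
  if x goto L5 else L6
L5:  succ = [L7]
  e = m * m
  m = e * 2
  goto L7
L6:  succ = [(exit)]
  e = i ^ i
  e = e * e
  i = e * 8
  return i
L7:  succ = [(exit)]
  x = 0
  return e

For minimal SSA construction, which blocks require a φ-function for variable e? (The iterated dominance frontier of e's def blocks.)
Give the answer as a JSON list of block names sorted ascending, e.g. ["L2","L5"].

Answer: ["L7"]

Derivation:
idom tree: L1←L0 L2←L0 L3←L2 L4←L0 L5←L0 L6←L4 L7←L0
Dom∩ at merges:
  L4: preds {L0,L3}: {L0} ∩ {L0,L2,L3} = {L0}; idom=L0
  L5: preds {L3,L4}: {L0,L2,L3} ∩ {L0,L4} = {L0}; idom=L0
  L7: preds {L3,L5}: {L0,L2,L3} ∩ {L0,L5} = {L0}; idom=L0

DF derivation:
  join L4 pred L0: · stop@L0
  join L4 pred L3: L3→L2 stop@L0
  join L5 pred L3: L3→L2 stop@L0
  join L5 pred L4: L4 stop@L0
  join L7 pred L3: L3→L2 stop@L0
  join L7 pred L5: L5 stop@L0
  DF(L0)=∅
  DF(L1)=∅
  DF(L2)={L4,L5,L7}
  DF(L3)={L4,L5,L7}
  DF(L4)={L5}
  DF(L5)={L7}
  DF(L6)=∅
  DF(L7)=∅

φ for e: defs {L0,L5,L6}
  DF⁺ = {L7}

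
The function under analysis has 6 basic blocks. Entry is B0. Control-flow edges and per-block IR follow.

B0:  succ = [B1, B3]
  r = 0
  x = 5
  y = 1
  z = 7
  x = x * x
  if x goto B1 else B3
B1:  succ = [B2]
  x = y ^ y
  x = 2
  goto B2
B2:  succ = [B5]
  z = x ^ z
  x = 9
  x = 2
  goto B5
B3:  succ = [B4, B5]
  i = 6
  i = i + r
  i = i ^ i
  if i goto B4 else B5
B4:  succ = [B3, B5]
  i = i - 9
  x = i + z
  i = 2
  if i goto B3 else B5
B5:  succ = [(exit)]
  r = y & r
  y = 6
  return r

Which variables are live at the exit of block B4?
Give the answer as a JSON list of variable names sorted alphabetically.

Per-block:
  B0: {r,x,y,z} / ∅
  B1: {x} / {y}
  B2: {x,z} / {x,z}
  B3: {i} / {r}
  B4: {i,x} / {i,z}
  B5: {r,y} / {r,y}

Liveness:
  B0 li=∅ lo={r,y,z}
  B1 li={r,y,z} lo={r,x,y,z}
  B2 li={r,x,y,z} lo={r,y}
  B3 li={r,y,z} lo={i,r,y,z}
  B4 li={i,r,y,z} lo={r,y,z}
  B5 li={r,y} lo=∅

live-out(B4) = ["r", "y", "z"]

Answer: ["r", "y", "z"]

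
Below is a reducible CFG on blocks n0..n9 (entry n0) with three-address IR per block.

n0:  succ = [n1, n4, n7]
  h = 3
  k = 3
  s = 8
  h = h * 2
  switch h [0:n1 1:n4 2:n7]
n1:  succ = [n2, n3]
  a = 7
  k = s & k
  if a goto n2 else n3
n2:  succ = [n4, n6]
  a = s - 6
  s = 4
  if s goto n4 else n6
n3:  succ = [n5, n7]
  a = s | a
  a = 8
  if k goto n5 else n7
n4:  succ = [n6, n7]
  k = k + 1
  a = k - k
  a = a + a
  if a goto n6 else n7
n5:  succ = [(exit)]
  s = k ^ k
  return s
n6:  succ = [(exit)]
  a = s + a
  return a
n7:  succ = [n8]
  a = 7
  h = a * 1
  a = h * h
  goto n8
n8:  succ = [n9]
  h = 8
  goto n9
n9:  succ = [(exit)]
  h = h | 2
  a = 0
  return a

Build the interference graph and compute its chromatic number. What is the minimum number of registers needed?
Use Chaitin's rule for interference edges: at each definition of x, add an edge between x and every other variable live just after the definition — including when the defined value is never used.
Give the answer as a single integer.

Answer: 3

Analysis:
def/use:
  n0 def {h,k,s} use ∅
  n1 def {a,k} use {k,s}
  n2 def {a,s} use {s}
  n3 def {a} use {a,k,s}
  n4 def {a,k} use {k}
  n5 def {s} use {k}
  n6 def {a} use {a,s}
  n7 def {a,h} use ∅
  n8 def {h} use ∅
  n9 def {a,h} use {h}

Liveness:
  live n0: ∅→{k,s}
  live n1: {k,s}→{a,k,s}
  live n2: {k,s}→{a,k,s}
  live n3: {a,k,s}→{k}
  live n4: {k,s}→{a,s}
  live n5: {k}→∅
  live n6: {a,s}→∅
  live n7: ∅→∅
  live n8: ∅→{h}
  live n9: {h}→∅

Interfere edges:
  a — {k,s}
  h — {k,s}
  k — {a,h,s}
  s — {a,h,k}

Registers:
  clique {a,k,s} ⇒ need ≥ 3
  3-colouring: R0={k}  R1={s}  R2={a,h}
  χ = 3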